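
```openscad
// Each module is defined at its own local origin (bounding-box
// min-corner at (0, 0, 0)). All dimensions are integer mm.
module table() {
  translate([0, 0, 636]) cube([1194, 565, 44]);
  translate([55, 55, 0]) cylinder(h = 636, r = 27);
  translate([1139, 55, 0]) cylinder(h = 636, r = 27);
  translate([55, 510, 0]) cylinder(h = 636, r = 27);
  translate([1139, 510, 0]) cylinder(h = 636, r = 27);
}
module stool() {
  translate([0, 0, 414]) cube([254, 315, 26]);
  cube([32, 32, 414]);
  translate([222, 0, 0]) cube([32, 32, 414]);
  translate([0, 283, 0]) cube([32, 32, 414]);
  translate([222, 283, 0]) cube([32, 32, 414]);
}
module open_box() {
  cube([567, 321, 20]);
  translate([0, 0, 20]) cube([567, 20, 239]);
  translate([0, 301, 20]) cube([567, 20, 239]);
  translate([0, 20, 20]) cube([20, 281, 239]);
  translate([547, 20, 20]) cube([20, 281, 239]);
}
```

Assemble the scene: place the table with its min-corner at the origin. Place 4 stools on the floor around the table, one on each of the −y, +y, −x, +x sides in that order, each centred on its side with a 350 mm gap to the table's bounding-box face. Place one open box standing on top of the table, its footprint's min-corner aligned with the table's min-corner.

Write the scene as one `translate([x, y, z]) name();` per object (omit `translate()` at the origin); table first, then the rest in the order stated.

table();
translate([470, -665, 0]) stool();
translate([470, 915, 0]) stool();
translate([-604, 125, 0]) stool();
translate([1544, 125, 0]) stool();
translate([0, 0, 680]) open_box();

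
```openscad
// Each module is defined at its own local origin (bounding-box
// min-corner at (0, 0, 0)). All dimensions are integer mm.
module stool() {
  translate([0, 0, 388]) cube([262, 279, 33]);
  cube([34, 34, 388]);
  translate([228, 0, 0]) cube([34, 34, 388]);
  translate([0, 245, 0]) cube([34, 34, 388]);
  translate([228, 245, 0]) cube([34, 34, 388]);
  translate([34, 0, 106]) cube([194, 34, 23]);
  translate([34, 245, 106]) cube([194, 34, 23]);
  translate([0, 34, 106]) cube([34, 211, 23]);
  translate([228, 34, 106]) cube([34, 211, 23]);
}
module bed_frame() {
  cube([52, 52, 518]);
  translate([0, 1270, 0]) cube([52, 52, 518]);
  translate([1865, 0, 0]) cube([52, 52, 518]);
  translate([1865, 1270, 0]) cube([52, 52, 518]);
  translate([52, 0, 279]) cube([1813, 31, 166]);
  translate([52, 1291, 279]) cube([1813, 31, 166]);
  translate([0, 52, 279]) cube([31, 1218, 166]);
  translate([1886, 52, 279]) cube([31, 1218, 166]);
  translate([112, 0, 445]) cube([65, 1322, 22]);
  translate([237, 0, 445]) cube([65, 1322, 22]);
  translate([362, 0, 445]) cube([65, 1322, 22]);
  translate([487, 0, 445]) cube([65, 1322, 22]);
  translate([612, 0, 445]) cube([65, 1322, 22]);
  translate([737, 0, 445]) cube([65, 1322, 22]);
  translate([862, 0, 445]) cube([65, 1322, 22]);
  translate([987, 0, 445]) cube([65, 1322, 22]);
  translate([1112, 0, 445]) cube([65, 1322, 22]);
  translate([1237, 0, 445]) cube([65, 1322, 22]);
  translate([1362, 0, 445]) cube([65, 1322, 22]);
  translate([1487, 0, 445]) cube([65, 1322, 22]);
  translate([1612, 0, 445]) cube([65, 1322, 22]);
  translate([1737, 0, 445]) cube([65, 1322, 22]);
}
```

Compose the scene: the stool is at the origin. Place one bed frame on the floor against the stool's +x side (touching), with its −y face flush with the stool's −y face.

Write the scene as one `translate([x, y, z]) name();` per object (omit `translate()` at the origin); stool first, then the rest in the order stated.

stool();
translate([262, 0, 0]) bed_frame();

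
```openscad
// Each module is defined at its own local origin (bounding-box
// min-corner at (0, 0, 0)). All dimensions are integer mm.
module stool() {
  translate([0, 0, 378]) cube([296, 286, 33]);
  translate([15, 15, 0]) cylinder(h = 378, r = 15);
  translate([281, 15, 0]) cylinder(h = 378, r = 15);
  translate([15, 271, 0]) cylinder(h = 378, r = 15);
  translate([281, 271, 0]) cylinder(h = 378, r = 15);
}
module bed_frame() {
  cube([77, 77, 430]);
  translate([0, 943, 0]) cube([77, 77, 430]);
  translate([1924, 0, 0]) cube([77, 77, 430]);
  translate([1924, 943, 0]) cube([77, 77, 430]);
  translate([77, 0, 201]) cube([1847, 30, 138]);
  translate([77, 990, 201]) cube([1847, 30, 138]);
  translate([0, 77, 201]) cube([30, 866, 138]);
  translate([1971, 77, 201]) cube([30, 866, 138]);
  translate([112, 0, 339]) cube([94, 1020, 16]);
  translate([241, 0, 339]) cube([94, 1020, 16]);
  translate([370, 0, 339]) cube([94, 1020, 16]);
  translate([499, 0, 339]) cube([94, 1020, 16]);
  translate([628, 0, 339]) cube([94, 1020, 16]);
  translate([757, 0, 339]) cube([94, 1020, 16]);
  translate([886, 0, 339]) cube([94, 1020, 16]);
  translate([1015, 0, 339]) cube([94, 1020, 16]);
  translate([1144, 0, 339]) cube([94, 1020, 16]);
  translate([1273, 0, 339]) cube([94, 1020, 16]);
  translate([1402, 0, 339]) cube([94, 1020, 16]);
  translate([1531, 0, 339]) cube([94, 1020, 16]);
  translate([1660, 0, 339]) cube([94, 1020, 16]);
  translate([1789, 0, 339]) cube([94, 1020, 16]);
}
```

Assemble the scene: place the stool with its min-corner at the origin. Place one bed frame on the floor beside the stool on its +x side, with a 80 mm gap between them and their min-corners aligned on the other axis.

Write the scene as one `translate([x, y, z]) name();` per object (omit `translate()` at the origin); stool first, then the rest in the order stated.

stool();
translate([376, 0, 0]) bed_frame();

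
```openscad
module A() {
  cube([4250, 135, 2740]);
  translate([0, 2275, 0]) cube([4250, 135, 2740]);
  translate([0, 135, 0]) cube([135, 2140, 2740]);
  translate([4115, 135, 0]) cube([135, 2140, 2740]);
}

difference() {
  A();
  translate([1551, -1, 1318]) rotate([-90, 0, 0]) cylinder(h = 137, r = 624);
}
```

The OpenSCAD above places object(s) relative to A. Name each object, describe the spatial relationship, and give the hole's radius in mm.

A is a house frame. The house frame has a circular hole through its front wall. The hole's radius is 624 mm.

The subtracted cylinder has r = 624 mm.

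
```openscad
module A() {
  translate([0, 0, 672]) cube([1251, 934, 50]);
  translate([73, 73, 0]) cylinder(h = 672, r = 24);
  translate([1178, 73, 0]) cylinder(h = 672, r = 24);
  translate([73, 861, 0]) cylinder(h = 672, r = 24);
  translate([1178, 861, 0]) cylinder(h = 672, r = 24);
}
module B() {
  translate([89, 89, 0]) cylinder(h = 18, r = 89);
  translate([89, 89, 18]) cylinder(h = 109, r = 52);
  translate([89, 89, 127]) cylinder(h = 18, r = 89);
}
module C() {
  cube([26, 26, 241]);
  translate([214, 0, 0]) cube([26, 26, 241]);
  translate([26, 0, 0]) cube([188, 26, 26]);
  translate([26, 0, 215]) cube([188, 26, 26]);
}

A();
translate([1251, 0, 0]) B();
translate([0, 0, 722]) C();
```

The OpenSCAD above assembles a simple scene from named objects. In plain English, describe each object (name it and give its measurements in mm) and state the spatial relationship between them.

A is a table: top 1251 mm (x) × 934 mm (y), 50 mm thick, upper face at z = 722 mm, on four round legs of 48 mm diameter, each leg's bounding box inset 49 mm from the nearest pair of top edges, running from z = 0 to the bottom of the top.

B is a spool: two coaxial disc flanges of radius 89 mm and thickness 18 mm, joined by a core cylinder of radius 52 mm and height 109 mm. The lower flange rests on z = 0 and the three cylinders share a vertical axis.

C is a rectangular picture frame lying in the x–z plane (depth along y). The opening is 188 mm wide (x) by 189 mm tall (z), surrounded by a border 26 mm wide on all four sides. The frame is 26 mm deep and is made of two full-height vertical stiles with two horizontal rails fitted between them.

The spool is against the table's +x side, with their −y faces flush. The picture frame is on top of the table.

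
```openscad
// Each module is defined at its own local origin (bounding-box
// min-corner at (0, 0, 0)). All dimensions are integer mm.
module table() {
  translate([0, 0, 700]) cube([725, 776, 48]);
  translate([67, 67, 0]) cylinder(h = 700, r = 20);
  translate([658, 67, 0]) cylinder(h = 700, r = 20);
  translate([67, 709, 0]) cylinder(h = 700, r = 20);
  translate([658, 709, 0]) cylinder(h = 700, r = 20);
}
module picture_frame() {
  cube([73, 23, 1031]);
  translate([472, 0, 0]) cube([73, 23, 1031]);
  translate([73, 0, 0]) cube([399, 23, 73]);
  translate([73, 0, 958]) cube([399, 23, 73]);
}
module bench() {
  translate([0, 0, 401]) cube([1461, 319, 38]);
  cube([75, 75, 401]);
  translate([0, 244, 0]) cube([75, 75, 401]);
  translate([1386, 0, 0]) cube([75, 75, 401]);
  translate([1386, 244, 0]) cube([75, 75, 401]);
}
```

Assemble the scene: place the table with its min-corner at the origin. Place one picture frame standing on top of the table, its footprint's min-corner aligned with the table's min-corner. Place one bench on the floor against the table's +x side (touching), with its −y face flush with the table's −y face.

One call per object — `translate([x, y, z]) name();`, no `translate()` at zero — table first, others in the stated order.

table();
translate([0, 0, 748]) picture_frame();
translate([725, 0, 0]) bench();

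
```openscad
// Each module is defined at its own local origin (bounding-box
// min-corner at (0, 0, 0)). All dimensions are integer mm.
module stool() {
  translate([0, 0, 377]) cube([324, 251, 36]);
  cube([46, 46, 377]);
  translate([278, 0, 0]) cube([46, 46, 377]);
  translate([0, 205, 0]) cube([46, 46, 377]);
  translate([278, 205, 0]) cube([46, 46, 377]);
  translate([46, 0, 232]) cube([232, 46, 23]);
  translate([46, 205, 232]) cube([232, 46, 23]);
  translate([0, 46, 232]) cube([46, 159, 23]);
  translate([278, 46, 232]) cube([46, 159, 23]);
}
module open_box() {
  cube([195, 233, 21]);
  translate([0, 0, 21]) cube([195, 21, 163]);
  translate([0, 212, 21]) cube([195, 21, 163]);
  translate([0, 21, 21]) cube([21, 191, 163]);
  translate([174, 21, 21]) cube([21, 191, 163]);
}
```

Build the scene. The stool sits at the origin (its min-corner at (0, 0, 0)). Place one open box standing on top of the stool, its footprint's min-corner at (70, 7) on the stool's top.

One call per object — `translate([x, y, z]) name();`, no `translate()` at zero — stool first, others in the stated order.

stool();
translate([70, 7, 413]) open_box();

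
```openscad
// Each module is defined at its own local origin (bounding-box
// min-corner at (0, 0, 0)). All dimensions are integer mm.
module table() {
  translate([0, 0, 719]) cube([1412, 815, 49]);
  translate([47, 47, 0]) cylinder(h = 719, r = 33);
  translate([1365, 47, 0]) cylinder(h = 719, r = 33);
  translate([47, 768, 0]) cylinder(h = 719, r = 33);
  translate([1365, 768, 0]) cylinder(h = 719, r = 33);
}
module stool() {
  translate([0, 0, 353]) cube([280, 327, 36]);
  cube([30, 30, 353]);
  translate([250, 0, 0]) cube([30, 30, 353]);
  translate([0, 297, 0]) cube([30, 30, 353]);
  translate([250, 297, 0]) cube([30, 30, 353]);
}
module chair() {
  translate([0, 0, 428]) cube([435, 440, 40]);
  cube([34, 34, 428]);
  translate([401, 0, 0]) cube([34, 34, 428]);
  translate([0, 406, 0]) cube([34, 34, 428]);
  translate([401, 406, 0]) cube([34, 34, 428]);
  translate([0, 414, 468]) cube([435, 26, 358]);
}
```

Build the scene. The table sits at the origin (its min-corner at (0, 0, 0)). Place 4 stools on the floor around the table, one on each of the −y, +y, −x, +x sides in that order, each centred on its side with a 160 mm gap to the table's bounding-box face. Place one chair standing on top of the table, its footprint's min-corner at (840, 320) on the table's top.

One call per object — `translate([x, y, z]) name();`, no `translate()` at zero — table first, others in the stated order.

table();
translate([566, -487, 0]) stool();
translate([566, 975, 0]) stool();
translate([-440, 244, 0]) stool();
translate([1572, 244, 0]) stool();
translate([840, 320, 768]) chair();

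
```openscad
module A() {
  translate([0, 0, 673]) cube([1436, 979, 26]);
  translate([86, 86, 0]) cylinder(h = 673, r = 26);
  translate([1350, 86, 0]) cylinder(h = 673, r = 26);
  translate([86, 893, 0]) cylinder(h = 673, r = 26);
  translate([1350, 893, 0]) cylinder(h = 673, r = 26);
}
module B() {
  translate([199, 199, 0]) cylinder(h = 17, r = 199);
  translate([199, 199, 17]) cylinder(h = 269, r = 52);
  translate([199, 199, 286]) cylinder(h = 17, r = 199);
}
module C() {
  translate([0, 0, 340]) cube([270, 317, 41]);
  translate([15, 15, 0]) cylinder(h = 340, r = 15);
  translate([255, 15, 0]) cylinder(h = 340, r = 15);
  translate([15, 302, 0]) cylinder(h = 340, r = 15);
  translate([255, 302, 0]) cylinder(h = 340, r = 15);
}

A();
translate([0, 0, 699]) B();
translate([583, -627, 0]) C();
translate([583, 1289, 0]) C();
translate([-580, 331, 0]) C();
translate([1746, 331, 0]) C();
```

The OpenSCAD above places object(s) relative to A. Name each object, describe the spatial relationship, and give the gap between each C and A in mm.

A is a table. B is a spool. C is a stool. The spool is on top of the table. Four stools sit around the table at the −y, +y, −x, +x sides. The gap between each stool and the table is 310 mm.

Each stool's nearest face is 310 mm from the table's bounding box.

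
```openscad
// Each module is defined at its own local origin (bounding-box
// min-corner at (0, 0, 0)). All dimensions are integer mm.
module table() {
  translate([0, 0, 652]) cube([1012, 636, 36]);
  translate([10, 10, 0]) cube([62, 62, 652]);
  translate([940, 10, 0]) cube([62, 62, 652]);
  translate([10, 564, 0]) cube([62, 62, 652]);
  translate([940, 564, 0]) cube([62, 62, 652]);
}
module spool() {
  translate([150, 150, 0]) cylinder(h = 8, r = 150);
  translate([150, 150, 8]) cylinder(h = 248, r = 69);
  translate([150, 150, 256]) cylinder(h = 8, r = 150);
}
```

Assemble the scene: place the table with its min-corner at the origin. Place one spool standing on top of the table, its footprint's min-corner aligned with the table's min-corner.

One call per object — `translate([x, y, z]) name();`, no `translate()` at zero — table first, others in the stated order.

table();
translate([0, 0, 688]) spool();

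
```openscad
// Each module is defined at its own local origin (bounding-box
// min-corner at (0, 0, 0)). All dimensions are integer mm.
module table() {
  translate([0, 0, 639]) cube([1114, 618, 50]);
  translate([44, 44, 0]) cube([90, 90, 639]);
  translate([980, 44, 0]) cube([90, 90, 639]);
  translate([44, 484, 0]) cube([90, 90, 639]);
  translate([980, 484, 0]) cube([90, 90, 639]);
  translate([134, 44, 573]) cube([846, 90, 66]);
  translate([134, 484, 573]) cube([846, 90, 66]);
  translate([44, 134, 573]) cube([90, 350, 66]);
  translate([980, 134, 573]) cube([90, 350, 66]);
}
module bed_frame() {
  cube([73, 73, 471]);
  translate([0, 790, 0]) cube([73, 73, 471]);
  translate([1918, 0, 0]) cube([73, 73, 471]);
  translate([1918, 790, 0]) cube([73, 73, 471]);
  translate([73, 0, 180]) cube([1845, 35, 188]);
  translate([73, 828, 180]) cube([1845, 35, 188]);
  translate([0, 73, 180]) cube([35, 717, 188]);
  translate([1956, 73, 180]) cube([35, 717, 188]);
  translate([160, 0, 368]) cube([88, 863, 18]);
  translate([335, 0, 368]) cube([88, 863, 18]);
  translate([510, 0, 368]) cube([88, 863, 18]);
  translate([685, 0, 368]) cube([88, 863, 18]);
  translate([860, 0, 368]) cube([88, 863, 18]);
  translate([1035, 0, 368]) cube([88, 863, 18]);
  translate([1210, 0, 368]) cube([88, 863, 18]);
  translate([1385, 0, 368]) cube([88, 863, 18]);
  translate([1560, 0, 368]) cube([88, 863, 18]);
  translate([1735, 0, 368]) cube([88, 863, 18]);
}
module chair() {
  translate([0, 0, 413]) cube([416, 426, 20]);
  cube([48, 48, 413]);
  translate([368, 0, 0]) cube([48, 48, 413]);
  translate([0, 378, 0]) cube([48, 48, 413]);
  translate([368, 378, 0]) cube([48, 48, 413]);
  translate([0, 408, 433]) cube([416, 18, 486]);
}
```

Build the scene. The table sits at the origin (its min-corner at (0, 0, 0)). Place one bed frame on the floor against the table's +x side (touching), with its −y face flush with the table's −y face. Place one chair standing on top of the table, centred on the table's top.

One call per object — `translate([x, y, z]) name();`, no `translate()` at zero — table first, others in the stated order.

table();
translate([1114, 0, 0]) bed_frame();
translate([349, 96, 689]) chair();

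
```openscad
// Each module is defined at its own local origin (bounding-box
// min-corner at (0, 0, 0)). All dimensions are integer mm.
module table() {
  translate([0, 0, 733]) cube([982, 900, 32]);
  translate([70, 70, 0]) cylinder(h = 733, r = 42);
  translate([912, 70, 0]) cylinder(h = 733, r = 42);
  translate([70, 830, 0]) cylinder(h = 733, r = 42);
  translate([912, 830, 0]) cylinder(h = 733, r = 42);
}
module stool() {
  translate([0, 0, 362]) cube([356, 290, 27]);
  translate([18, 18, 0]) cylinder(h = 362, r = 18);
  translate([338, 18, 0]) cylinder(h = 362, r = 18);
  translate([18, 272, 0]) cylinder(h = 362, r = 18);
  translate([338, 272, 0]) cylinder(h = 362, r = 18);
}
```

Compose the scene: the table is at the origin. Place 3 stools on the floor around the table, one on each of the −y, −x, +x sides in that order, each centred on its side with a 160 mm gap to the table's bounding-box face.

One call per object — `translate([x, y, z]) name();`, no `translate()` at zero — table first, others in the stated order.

table();
translate([313, -450, 0]) stool();
translate([-516, 305, 0]) stool();
translate([1142, 305, 0]) stool();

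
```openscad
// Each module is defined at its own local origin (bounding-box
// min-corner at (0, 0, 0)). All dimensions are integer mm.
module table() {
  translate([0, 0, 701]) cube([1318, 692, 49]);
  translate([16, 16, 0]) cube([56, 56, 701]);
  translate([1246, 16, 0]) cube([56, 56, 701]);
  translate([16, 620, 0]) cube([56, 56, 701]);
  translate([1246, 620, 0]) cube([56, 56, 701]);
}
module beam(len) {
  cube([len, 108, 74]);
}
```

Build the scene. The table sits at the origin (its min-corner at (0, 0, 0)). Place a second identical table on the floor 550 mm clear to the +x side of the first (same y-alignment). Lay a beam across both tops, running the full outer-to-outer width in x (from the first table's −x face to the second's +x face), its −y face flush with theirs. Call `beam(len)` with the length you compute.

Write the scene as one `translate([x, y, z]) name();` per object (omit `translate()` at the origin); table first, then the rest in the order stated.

table();
translate([1868, 0, 0]) table();
translate([0, 0, 750]) beam(3186);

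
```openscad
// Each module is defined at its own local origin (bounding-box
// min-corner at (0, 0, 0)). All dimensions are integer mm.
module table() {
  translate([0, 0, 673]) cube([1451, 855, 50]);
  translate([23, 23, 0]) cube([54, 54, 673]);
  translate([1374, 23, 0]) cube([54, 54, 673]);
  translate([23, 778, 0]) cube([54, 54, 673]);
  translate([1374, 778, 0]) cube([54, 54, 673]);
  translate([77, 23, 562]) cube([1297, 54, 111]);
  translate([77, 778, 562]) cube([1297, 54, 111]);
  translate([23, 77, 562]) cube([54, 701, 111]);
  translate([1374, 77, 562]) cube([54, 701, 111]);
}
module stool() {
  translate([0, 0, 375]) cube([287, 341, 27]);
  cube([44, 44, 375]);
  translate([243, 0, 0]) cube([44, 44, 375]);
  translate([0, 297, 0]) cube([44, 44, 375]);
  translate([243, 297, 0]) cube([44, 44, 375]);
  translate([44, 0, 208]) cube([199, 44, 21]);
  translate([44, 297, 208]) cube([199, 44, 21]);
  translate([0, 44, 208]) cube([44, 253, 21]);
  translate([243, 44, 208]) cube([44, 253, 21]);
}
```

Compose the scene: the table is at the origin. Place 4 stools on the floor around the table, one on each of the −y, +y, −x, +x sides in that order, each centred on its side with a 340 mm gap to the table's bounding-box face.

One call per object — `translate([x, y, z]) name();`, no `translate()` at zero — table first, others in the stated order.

table();
translate([582, -681, 0]) stool();
translate([582, 1195, 0]) stool();
translate([-627, 257, 0]) stool();
translate([1791, 257, 0]) stool();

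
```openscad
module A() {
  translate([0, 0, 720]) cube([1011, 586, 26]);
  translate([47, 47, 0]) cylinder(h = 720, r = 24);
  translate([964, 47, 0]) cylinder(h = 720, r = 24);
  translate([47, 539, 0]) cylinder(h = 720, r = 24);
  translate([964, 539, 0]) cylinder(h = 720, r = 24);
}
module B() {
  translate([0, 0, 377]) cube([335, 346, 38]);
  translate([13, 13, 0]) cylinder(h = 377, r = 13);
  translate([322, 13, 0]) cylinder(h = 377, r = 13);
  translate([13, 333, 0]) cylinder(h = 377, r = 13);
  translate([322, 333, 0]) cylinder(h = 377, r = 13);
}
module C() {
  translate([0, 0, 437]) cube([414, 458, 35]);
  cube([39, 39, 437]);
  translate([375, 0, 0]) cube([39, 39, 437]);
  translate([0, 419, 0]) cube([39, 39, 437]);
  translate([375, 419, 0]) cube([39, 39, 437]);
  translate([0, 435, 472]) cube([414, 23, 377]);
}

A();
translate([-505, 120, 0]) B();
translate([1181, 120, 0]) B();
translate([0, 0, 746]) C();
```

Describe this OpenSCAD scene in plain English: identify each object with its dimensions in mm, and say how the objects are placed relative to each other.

A is a rectangular dining table. The top is 1011×586×26 mm with its upper surface at z = 746 mm. It stands on four round legs of 48 mm diameter, each leg's bounding box inset 23 mm from the nearest pair of top edges, running from the floor to the underside of the top.

B is a simple wooden stool: a rectangular seat 335 mm (x) by 346 mm (y), 38 mm thick, top face at z = 415 mm, on four round legs, each 26 mm in diameter. The legs rest on z = 0, each leg's axis is inset half a diameter from the nearest pair of seat edges (so the leg's bounding box is flush with the corner).

C is a chair. The seat is a 414×458×35 mm slab with its top at z = 472 mm, on four 39×39 mm corner legs (flush with the seat edges, standing on z = 0). A flat backrest 23 mm thick, 377 mm tall, spans the full seat width and rises from the seat top along its +y edge, rear face flush with the rear of the seat.

Two stools sit around the table at the −x, +x sides. The chair is on top of the table.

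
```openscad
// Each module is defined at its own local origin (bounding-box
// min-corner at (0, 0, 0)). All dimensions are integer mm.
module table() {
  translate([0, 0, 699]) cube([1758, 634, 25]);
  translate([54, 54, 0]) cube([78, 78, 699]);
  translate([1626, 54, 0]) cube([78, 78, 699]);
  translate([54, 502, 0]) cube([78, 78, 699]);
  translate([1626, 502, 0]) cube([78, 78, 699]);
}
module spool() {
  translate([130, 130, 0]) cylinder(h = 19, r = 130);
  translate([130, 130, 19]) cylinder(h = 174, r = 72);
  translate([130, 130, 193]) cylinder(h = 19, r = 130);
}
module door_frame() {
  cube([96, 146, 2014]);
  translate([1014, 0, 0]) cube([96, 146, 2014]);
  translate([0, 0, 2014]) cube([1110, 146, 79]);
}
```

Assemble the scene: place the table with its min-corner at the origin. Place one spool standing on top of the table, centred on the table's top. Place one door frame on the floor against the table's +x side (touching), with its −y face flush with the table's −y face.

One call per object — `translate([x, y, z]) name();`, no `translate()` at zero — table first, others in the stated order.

table();
translate([749, 187, 724]) spool();
translate([1758, 0, 0]) door_frame();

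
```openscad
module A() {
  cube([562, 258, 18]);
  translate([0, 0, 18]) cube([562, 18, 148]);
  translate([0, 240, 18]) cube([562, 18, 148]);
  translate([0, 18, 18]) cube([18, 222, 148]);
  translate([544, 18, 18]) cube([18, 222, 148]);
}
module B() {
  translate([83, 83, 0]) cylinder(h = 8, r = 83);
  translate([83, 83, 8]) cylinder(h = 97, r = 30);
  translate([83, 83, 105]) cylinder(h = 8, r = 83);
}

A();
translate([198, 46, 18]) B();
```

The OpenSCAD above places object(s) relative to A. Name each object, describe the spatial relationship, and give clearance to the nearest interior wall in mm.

A is an open box. B is a spool. The spool sits inside the open box, centred. The clearance to the nearest interior wall is 28 mm.

Clearances: x = 180, y = 28; minimum 28 mm.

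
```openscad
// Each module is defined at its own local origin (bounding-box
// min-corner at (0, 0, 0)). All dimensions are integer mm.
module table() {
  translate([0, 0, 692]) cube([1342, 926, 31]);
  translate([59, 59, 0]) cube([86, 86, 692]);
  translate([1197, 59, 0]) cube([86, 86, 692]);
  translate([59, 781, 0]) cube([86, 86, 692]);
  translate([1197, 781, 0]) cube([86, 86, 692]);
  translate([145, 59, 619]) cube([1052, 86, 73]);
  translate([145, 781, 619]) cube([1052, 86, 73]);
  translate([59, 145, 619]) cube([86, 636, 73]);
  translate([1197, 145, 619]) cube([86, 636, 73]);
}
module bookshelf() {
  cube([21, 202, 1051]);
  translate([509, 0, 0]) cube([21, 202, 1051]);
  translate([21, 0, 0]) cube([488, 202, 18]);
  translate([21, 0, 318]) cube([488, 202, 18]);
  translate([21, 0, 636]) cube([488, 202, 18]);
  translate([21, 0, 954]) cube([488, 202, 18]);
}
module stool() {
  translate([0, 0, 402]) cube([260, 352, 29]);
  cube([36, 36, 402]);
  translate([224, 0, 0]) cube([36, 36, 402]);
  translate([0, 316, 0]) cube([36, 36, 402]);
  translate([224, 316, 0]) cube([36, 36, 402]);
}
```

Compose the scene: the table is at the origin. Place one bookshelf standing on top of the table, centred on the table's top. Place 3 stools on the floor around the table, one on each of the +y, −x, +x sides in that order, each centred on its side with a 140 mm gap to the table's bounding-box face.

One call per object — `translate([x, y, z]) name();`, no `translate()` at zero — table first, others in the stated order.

table();
translate([406, 362, 723]) bookshelf();
translate([541, 1066, 0]) stool();
translate([-400, 287, 0]) stool();
translate([1482, 287, 0]) stool();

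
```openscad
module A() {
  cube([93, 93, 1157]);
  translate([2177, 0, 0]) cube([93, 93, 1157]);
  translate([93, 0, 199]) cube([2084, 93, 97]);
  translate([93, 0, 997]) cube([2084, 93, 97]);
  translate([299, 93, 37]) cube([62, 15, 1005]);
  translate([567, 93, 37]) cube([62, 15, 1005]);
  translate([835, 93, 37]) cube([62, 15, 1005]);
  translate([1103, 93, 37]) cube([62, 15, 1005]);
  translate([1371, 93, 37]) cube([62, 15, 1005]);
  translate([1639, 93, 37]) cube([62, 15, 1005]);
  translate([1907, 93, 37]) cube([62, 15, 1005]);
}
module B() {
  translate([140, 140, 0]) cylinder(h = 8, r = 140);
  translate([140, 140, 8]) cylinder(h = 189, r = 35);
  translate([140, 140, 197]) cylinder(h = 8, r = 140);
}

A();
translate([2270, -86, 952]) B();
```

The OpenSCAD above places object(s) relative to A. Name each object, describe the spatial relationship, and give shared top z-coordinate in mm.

Both tops at z = 1157 mm.

A is a fence section. B is a spool. The spool is beside the fence section with their tops flush at z = 1157. The shared top z-coordinate is 1157 mm.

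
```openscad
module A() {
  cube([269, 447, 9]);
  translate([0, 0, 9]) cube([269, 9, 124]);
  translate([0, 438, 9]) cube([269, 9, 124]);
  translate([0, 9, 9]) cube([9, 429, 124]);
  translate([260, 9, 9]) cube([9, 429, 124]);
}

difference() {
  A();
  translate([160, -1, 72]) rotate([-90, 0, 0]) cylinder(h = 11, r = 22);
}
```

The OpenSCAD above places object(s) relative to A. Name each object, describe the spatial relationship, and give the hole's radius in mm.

A is an open box. The open box has a circular hole through its front wall. The hole's radius is 22 mm.

The subtracted cylinder has r = 22 mm.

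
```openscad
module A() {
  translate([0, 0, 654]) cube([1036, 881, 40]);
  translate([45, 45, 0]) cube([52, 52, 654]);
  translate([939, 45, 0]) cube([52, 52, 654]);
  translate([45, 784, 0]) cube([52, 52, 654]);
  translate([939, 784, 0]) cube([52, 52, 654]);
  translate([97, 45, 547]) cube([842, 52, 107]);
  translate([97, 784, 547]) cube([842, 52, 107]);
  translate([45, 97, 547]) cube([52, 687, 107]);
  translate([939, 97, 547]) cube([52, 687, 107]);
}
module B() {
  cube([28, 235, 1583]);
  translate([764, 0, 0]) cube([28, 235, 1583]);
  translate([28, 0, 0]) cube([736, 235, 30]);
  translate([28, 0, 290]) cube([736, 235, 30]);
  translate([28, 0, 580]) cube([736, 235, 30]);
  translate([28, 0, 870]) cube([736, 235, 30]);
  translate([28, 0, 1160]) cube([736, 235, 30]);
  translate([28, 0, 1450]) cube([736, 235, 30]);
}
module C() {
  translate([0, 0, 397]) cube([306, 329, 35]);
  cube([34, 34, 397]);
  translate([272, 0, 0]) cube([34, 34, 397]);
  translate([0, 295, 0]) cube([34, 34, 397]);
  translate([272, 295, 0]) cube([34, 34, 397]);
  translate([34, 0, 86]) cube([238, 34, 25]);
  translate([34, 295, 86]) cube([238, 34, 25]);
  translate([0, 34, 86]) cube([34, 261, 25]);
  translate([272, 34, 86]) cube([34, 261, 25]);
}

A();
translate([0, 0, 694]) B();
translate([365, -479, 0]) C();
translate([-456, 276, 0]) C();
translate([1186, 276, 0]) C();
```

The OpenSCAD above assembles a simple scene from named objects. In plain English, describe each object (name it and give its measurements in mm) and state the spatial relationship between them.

A is a table with a 1036×881 mm rectangular top, 40 mm thick, top surface at z = 694 mm, supported by four 52×52 mm square legs, each inset 45 mm from the nearest pair of top edges, running from the floor. Four apron rails, 52 mm thick and 107 mm tall, run between adjacent legs with their top edges flush with the underside of the top and their outer faces flush with the legs' outer faces.

B is a bookshelf 792 mm wide overall, 235 mm deep and 1583 mm tall. The two sides are 28 mm thick vertical panels. 6 horizontal shelves of 30 mm thickness span between the inner faces of the sides; the lowest shelf sits on the floor and shelves are stacked with a clear vertical gap of 260 mm between each pair.

C is a four-legged stool. The seat is a 306×329×35 mm slab whose top surface is at z = 432 mm; four square legs, each 34×34 mm in cross-section, run from the floor (z = 0) to the underside of the seat, each flush with a corner of the seat. Four stretchers, 34 mm wide and 25 mm tall, connect adjacent legs with their undersides at z = 86 mm, each running between the inner faces of the legs it joins and aligned with the legs' outer faces on the other axis.

The bookshelf is on top of the table. Three stools sit around the table at the −y, −x, +x sides.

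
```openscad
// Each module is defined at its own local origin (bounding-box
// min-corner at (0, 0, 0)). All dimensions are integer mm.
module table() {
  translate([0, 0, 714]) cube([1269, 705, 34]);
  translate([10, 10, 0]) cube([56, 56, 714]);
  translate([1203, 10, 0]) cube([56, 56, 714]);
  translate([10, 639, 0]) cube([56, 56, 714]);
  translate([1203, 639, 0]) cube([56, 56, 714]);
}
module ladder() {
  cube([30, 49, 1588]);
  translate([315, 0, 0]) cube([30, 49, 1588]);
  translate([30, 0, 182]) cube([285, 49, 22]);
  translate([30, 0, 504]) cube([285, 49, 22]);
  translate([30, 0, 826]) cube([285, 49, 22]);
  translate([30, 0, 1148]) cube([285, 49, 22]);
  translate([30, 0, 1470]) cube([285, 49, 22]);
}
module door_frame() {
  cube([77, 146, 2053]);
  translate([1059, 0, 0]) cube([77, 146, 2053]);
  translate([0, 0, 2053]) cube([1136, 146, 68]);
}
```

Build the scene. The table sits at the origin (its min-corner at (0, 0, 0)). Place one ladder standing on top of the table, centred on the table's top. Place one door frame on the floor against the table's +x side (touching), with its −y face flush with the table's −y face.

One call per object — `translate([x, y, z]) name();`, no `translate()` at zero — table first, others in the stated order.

table();
translate([462, 328, 748]) ladder();
translate([1269, 0, 0]) door_frame();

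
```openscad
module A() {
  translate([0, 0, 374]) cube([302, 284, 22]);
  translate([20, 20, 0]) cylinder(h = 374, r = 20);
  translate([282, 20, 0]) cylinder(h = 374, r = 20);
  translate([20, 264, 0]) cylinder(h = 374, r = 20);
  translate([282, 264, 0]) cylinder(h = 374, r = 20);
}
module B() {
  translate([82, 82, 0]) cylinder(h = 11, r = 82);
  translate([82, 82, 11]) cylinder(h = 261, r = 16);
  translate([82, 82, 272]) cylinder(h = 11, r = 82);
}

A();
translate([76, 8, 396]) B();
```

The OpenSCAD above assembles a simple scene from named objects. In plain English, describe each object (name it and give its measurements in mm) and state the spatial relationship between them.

A is a four-legged stool. The seat is 302×284 mm, 22 mm thick, top at z = 396 mm. It stands on four round legs, each 40 mm in diameter, from z = 0 to the seat underside, each leg's axis is inset half a diameter from the nearest pair of seat edges (so the leg's bounding box is flush with the corner).

B is a spool: two coaxial disc flanges of radius 82 mm and thickness 11 mm, joined by a core cylinder of radius 16 mm and height 261 mm. The lower flange rests on z = 0 and the three cylinders share a vertical axis.

The spool is on top of the stool.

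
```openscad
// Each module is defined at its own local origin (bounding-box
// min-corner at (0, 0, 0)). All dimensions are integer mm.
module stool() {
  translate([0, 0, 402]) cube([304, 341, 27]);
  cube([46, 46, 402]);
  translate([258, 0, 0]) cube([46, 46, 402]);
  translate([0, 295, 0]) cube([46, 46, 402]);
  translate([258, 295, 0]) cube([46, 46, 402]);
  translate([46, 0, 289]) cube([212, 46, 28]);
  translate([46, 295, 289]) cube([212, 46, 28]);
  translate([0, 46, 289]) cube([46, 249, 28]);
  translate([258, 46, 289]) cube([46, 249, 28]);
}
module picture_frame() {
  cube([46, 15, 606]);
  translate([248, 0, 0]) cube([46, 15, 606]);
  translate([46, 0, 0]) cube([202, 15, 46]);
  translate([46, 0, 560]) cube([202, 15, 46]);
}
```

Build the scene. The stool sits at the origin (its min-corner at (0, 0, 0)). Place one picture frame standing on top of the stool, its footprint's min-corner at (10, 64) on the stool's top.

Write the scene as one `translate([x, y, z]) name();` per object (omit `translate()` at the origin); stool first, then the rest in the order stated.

stool();
translate([10, 64, 429]) picture_frame();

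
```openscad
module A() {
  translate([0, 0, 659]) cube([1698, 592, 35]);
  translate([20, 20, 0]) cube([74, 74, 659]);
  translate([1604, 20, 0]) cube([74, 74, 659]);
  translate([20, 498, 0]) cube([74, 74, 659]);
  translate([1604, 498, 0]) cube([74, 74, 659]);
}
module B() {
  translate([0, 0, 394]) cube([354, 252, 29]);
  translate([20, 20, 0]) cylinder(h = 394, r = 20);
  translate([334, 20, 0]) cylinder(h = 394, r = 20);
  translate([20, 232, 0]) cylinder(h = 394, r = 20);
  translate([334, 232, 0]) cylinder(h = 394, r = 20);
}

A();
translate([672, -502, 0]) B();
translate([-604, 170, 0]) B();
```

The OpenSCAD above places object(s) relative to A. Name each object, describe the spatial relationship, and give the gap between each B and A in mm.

Each stool's nearest face is 250 mm from the table's bounding box.

A is a table. B is a stool. Two stools sit around the table at the −y, −x sides. The gap between each stool and the table is 250 mm.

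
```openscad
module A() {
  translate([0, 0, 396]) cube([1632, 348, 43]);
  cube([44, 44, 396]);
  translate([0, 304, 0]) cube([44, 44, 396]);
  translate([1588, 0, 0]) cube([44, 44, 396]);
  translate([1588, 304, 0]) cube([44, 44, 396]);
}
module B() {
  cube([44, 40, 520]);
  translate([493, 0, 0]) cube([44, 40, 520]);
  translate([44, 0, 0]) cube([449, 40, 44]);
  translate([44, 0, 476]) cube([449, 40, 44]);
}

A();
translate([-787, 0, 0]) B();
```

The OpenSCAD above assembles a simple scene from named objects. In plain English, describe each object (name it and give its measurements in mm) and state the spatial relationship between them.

A is a long wooden bench with a 1632 mm (x) × 348 mm (y) seat, 43 mm thick, its top surface 439 mm above the floor. Four 44 mm square legs at the seat corners, flush with the edges, run from z = 0 to the seat underside.

B is a picture frame with a 449×432 mm rectangular opening (x by z) and a uniform 44 mm border on every side. Frame depth is 40 mm along y. It is built from two vertical stiles running the full outside height and two horizontal rails spanning the gap between the stiles.

The picture frame is on the floor beside the bench on its −x side.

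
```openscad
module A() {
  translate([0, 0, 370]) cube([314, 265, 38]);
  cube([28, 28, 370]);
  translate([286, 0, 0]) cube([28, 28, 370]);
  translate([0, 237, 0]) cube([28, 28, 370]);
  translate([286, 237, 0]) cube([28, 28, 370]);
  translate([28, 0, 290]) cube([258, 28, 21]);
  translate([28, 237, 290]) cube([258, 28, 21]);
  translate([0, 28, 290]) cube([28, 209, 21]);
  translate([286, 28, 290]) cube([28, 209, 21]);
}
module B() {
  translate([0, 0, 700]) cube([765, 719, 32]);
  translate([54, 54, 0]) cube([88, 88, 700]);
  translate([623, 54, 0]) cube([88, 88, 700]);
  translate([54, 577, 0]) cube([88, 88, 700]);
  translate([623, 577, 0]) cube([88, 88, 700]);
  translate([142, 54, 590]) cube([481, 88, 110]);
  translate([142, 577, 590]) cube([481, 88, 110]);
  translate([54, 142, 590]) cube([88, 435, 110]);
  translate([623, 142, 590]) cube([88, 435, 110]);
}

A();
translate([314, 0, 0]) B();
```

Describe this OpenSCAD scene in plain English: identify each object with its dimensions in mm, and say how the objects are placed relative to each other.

A is a four-legged stool. The seat is a 314×265×38 mm slab whose top surface is at z = 408 mm; four square legs, each 28×28 mm in cross-section, run from the floor (z = 0) to the underside of the seat, each flush with a corner of the seat. Four stretchers, 28 mm wide and 21 mm tall, connect adjacent legs with their undersides at z = 290 mm, each running between the inner faces of the legs it joins and aligned with the legs' outer faces on the other axis.

B is a rectangular dining table. The top is 765×719×32 mm with its upper surface at z = 732 mm. It stands on four 88×88 mm square legs, each inset 54 mm from the nearest pair of top edges, running from the floor to the underside of the top. Four apron rails, 88 mm thick and 110 mm tall, run between adjacent legs with their top edges flush with the underside of the top and their outer faces flush with the legs' outer faces.

The table is against the stool's +x side, with their −y faces flush.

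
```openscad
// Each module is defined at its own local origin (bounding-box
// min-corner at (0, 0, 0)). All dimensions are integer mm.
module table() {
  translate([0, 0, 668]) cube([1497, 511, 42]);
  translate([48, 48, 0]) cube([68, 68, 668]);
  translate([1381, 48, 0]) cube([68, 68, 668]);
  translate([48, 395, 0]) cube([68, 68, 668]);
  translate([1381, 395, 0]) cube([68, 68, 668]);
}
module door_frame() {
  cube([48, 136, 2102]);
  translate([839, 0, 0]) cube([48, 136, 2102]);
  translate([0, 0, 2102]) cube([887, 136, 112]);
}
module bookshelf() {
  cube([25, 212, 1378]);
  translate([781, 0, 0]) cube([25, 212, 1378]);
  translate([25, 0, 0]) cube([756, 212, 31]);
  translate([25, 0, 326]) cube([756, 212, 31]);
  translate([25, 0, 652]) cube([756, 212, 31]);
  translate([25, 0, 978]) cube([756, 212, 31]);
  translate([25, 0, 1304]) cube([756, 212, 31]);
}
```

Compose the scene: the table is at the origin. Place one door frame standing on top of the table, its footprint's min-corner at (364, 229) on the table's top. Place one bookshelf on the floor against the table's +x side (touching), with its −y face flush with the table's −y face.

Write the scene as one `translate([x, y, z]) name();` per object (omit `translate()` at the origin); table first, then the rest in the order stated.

table();
translate([364, 229, 710]) door_frame();
translate([1497, 0, 0]) bookshelf();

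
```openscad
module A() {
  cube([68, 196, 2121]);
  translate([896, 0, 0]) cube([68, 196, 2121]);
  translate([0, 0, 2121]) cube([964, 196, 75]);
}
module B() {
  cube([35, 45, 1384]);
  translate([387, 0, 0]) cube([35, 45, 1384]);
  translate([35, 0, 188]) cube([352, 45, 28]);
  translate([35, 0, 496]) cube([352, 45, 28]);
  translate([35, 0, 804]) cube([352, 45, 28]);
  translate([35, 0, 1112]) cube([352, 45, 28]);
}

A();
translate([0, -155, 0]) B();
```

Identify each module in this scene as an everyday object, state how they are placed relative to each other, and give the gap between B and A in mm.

A is a door frame. B is a ladder. The ladder is on the floor beside the door frame on its −y side. The gap between the ladder and the door frame is 110 mm.

The ladder's nearest face is 110 mm from the door frame's −y face.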